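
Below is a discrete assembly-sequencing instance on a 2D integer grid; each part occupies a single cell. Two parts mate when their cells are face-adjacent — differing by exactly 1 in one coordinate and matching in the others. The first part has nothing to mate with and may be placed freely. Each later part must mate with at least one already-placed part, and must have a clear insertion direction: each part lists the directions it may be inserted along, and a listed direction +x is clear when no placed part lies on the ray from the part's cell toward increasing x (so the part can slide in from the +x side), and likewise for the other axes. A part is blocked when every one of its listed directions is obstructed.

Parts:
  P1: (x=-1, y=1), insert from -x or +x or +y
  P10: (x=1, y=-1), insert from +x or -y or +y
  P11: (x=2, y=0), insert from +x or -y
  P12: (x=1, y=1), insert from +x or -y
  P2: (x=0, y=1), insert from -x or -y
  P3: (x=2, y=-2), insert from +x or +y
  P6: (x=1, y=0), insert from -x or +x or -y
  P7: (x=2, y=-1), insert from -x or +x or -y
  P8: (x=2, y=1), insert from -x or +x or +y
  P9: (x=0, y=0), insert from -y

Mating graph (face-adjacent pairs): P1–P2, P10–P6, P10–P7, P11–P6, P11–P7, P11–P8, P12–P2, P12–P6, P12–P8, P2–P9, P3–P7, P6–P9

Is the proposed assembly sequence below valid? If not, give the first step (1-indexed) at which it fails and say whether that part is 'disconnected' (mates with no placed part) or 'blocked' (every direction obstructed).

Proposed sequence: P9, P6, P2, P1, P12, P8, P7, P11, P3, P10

1. P9@(0, 0) [-y clear] — {P9}
2. P6@(1, 0) [+x clear] — {P6, P9}
3. P2@(0, 1) [-x clear] — {P2, P6, P9}
4. P1@(-1, 1) [-x clear] — {P1, P2, P6, P9}
5. P12@(1, 1) [+x clear] — {P1, P12, P2, P6, P9}
6. P8@(2, 1) [+x clear] — {P1, P12, P2, P6, P8, P9}
7. P7@(2, -1) — no placed neighbour ⇒ disconnected

Invalid at step 7 (disconnected)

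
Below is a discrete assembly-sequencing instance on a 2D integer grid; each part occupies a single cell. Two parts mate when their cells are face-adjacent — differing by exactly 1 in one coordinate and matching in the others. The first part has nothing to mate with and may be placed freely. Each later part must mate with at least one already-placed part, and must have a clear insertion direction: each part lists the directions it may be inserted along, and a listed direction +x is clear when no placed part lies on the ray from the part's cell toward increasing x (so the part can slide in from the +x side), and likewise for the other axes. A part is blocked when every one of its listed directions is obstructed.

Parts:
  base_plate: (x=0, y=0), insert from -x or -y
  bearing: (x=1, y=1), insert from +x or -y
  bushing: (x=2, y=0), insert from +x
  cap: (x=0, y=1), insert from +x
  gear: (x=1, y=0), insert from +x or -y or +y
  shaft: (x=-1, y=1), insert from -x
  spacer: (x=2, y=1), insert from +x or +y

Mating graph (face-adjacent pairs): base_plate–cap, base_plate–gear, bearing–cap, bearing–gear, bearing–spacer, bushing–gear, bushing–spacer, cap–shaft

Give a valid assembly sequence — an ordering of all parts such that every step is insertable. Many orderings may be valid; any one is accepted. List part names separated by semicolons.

base_plate; gear; bushing; cap; bearing; spacer; shaft

1. base_plate@(0, 0) [-x clear] — {base_plate}
2. gear@(1, 0) [+x clear] — {base_plate, gear}
3. bushing@(2, 0) [+x clear] — {base_plate, bushing, gear}
4. cap@(0, 1) [+x clear] — {base_plate, bushing, cap, gear}
5. bearing@(1, 1) [+x clear] — {base_plate, bearing, bushing, cap, gear}
6. spacer@(2, 1) [+x clear] — {base_plate, bearing, bushing, cap, gear, spacer}
7. shaft@(-1, 1) [-x clear] — {base_plate, bearing, bushing, cap, gear, shaft, spacer}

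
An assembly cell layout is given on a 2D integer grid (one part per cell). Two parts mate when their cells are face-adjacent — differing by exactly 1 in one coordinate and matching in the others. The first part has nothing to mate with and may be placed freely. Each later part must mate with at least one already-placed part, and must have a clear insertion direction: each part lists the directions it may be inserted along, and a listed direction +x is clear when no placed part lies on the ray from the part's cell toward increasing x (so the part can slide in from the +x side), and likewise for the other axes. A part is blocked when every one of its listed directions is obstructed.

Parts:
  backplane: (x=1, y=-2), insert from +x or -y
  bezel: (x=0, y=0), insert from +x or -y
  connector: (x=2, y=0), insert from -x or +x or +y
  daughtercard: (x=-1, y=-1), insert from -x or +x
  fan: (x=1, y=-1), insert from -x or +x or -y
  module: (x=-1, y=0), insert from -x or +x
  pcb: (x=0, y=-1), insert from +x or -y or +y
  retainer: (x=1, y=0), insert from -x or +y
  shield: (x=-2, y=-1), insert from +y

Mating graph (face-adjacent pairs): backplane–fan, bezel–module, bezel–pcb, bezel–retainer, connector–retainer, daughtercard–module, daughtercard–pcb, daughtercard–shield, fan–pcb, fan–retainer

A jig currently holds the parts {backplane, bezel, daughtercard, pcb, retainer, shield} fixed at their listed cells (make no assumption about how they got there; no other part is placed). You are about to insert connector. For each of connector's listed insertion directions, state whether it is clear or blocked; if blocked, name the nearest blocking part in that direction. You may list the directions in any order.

-x: nearest on ray is retainer@(1, 0) ⇒ blocked
+x: ray from connector(2, 0) has no placed part ⇒ clear
+y: ray from connector(2, 0) has no placed part ⇒ clear

+x: clear; +y: clear; -x: blocked by retainer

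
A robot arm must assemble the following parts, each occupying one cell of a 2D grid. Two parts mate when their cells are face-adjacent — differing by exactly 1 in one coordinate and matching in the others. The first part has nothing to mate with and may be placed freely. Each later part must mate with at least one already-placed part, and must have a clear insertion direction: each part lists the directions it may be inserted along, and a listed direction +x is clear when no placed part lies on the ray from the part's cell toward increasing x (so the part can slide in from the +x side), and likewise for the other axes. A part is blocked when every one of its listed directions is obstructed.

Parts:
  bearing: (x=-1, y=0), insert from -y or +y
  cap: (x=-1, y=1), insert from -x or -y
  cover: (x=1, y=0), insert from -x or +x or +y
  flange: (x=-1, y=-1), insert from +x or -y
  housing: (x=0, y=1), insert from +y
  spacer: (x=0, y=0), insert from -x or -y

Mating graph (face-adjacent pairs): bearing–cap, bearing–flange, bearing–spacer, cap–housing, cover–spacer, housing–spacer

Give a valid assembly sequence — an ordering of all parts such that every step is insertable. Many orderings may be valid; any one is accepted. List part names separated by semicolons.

spacer; bearing; cover; housing; cap; flange

1. spacer@(0, 0) [-x clear] — {spacer}
2. bearing@(-1, 0) [-y clear] — {bearing, spacer}
3. cover@(1, 0) [+x clear] — {bearing, cover, spacer}
4. housing@(0, 1) [+y clear] — {bearing, cover, housing, spacer}
5. cap@(-1, 1) [-x clear] — {bearing, cap, cover, housing, spacer}
6. flange@(-1, -1) [+x clear] — {bearing, cap, cover, flange, housing, spacer}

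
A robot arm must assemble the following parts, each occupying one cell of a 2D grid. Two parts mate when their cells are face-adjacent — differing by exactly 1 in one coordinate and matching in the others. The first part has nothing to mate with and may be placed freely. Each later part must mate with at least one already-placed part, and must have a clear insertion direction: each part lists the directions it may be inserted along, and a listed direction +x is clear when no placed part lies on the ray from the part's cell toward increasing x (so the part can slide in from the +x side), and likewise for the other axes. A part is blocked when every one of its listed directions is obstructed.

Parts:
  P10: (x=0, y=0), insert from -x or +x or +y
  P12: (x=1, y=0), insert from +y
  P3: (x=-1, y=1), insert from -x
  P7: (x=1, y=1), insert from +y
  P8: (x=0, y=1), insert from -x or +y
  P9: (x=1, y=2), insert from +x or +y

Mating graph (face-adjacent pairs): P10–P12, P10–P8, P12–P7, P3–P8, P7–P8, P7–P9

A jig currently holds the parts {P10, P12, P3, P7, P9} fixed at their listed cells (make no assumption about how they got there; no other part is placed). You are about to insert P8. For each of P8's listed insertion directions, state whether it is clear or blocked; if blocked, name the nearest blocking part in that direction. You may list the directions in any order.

+y: clear; -x: blocked by P3

-x: nearest on ray is P3@(-1, 1) ⇒ blocked
+y: ray from P8(0, 1) has no placed part ⇒ clear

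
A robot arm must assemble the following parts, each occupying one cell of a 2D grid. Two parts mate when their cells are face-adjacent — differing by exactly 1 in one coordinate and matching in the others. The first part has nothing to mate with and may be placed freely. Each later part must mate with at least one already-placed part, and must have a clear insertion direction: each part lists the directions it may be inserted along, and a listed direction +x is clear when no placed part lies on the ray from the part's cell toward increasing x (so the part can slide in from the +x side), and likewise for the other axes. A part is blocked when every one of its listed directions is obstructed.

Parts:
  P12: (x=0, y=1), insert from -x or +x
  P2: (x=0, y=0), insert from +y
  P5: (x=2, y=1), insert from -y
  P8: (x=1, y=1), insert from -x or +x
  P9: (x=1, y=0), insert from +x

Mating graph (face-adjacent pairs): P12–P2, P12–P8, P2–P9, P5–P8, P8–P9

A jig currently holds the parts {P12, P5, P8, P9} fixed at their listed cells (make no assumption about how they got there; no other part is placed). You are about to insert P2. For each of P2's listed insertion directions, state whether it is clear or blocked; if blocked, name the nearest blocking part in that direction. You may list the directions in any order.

+y: blocked by P12

+y: nearest on ray is P12@(0, 1) ⇒ blocked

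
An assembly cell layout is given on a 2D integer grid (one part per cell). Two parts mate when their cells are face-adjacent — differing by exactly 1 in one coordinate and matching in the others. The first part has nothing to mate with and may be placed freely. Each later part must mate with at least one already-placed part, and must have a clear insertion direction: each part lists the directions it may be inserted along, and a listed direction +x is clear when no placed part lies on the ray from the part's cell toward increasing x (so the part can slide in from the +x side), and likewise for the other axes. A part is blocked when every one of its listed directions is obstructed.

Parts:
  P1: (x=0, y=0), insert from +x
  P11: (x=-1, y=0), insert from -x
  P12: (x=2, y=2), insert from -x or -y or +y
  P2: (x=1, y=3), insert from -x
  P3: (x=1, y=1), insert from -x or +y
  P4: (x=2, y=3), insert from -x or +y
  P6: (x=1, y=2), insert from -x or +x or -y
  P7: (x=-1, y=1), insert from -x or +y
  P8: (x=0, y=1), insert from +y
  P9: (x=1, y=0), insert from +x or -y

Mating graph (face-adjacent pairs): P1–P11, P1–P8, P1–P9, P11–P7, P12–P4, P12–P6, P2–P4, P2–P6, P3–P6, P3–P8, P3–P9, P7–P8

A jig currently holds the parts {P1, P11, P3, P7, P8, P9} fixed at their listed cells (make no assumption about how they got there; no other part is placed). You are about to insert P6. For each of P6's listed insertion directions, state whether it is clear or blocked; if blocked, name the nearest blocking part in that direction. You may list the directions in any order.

+x: clear; -x: clear; -y: blocked by P3

-x: ray from P6(1, 2) has no placed part ⇒ clear
+x: ray from P6(1, 2) has no placed part ⇒ clear
-y: nearest on ray is P3@(1, 1) ⇒ blocked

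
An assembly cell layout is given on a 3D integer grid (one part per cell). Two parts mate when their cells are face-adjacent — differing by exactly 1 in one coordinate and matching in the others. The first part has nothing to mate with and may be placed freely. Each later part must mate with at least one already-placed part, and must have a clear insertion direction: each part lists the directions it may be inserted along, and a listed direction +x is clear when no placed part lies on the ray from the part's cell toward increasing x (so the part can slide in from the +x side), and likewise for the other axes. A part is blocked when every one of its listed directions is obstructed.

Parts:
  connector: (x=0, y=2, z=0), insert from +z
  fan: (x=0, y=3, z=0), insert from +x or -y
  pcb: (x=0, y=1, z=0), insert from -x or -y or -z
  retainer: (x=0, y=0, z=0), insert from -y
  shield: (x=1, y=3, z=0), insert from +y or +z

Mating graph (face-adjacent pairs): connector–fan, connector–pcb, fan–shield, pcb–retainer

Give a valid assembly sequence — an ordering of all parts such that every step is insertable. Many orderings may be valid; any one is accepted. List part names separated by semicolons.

fan; shield; connector; pcb; retainer

1. fan@(0, 3, 0) [+x clear] — {fan}
2. shield@(1, 3, 0) [+y clear] — {fan, shield}
3. connector@(0, 2, 0) [+z clear] — {connector, fan, shield}
4. pcb@(0, 1, 0) [-x clear] — {connector, fan, pcb, shield}
5. retainer@(0, 0, 0) [-y clear] — {connector, fan, pcb, retainer, shield}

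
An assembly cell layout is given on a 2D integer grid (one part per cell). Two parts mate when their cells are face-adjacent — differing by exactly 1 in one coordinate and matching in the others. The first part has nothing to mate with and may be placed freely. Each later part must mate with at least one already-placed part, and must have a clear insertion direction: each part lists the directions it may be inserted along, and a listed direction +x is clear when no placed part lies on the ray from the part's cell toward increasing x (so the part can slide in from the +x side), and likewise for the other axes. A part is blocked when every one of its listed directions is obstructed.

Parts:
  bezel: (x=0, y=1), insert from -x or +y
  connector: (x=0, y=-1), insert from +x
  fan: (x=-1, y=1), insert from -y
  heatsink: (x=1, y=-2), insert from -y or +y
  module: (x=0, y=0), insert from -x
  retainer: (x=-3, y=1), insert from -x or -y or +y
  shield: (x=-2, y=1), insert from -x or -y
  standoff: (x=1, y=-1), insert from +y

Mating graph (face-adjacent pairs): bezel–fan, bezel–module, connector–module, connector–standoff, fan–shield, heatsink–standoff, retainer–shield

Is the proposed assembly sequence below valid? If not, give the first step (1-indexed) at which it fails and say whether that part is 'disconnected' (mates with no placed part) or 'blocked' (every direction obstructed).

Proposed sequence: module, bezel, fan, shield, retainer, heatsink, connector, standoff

1. module@(0, 0) [-x clear] — {module}
2. bezel@(0, 1) [-x clear] — {bezel, module}
3. fan@(-1, 1) [-y clear] — {bezel, fan, module}
4. shield@(-2, 1) [-x clear] — {bezel, fan, module, shield}
5. retainer@(-3, 1) [-x clear] — {bezel, fan, module, retainer, shield}
6. heatsink@(1, -2) — no placed neighbour ⇒ disconnected

Invalid at step 6 (disconnected)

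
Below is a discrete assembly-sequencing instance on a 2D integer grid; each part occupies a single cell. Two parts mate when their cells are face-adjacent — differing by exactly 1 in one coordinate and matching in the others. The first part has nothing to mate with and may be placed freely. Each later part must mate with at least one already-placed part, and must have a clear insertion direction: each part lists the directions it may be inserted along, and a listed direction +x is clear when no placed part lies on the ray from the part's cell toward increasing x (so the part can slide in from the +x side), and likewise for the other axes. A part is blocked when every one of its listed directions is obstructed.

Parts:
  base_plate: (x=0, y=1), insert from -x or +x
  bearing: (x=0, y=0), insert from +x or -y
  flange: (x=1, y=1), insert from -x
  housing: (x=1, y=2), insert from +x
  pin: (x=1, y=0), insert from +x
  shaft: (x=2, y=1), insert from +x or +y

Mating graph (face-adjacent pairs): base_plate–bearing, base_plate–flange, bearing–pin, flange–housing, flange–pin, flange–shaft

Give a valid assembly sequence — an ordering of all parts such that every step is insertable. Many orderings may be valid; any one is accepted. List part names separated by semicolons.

pin; bearing; flange; shaft; housing; base_plate

1. pin@(1, 0) [+x clear] — {pin}
2. bearing@(0, 0) [-y clear] — {bearing, pin}
3. flange@(1, 1) [-x clear] — {bearing, flange, pin}
4. shaft@(2, 1) [+x clear] — {bearing, flange, pin, shaft}
5. housing@(1, 2) [+x clear] — {bearing, flange, housing, pin, shaft}
6. base_plate@(0, 1) [-x clear] — {base_plate, bearing, flange, housing, pin, shaft}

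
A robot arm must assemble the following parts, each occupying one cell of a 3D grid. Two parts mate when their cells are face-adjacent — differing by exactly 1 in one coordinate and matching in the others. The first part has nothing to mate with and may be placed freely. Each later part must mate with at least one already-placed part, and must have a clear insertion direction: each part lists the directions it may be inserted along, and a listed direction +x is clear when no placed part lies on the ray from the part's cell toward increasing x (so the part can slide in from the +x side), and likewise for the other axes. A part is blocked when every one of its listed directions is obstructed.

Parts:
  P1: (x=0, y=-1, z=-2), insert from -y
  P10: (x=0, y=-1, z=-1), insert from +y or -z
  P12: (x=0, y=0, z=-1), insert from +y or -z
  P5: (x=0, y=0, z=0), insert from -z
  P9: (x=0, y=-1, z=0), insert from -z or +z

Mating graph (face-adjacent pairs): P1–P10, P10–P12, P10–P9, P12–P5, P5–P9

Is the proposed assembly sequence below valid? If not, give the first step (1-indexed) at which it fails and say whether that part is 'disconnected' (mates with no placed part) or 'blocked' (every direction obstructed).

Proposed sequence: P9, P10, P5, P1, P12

1. P9@(0, -1, 0) [-z clear] — {P9}
2. P10@(0, -1, -1) [+y clear] — {P10, P9}
3. P5@(0, 0, 0) [-z clear] — {P10, P5, P9}
4. P1@(0, -1, -2) [-y clear] — {P1, P10, P5, P9}
5. P12@(0, 0, -1) [+y clear] — {P1, P10, P12, P5, P9}

Valid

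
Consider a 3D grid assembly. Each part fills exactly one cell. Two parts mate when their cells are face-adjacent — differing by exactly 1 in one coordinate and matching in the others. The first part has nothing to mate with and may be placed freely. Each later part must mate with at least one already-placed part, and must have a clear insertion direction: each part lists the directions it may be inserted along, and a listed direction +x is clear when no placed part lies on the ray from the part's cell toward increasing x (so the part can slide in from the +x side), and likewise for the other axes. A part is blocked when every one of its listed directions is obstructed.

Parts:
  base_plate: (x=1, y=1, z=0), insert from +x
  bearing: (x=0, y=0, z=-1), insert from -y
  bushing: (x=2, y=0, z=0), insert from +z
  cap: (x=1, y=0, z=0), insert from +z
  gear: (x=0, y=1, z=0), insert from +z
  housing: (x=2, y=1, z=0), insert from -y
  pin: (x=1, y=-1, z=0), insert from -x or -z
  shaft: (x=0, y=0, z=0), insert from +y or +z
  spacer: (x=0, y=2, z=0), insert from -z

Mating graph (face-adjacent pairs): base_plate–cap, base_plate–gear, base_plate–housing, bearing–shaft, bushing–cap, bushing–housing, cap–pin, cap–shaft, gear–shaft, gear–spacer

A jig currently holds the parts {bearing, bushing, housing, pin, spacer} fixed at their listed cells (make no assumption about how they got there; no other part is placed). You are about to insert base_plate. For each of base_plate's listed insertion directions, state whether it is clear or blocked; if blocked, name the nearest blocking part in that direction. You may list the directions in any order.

+x: blocked by housing

+x: nearest on ray is housing@(2, 1, 0) ⇒ blocked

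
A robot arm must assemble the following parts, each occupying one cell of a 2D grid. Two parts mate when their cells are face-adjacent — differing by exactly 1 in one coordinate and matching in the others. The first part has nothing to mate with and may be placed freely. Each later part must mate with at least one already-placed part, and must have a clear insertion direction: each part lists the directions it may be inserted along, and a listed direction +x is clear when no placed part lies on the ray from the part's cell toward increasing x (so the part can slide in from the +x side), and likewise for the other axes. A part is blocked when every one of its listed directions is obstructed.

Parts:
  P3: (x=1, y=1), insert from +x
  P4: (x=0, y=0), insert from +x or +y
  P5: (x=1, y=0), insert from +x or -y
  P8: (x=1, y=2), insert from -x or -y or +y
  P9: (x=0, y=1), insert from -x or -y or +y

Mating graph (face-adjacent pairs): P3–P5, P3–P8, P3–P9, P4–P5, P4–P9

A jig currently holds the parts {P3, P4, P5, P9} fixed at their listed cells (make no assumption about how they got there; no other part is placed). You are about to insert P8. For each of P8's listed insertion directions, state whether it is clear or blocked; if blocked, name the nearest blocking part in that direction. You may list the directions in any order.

+y: clear; -x: clear; -y: blocked by P3

-x: ray from P8(1, 2) has no placed part ⇒ clear
-y: nearest on ray is P3@(1, 1) ⇒ blocked
+y: ray from P8(1, 2) has no placed part ⇒ clear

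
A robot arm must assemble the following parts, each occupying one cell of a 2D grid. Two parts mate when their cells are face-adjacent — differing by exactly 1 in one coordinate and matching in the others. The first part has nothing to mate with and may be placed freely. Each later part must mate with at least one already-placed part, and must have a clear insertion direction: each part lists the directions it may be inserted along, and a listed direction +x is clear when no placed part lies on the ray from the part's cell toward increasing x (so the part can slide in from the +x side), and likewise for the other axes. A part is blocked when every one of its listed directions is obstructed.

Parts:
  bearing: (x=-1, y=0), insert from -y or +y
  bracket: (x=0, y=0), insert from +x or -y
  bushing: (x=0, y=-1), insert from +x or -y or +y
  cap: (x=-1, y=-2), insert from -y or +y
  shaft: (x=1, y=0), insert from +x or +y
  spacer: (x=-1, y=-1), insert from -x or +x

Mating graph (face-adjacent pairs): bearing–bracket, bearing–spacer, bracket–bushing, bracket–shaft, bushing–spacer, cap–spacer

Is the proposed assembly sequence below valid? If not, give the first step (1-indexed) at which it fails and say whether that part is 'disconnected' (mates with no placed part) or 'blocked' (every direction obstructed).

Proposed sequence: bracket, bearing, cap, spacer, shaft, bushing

Invalid at step 3 (disconnected)

1. bracket@(0, 0) [+x clear] — {bracket}
2. bearing@(-1, 0) [-y clear] — {bearing, bracket}
3. cap@(-1, -2) — no placed neighbour ⇒ disconnected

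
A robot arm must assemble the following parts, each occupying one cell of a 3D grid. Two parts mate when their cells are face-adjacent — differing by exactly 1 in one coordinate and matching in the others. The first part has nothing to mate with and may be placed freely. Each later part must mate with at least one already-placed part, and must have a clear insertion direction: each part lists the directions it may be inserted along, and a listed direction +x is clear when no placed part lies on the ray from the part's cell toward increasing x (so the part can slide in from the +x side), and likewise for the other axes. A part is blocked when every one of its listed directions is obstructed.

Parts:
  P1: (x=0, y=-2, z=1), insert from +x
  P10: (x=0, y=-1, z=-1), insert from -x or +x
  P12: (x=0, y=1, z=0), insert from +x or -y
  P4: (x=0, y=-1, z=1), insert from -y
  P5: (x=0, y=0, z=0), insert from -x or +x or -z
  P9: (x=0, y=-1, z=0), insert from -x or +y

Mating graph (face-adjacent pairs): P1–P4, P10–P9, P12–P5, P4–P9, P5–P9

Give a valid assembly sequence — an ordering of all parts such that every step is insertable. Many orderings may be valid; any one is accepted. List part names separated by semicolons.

P4; P9; P10; P5; P1; P12

1. P4@(0, -1, 1) [-y clear] — {P4}
2. P9@(0, -1, 0) [-x clear] — {P4, P9}
3. P10@(0, -1, -1) [-x clear] — {P10, P4, P9}
4. P5@(0, 0, 0) [-x clear] — {P10, P4, P5, P9}
5. P1@(0, -2, 1) [+x clear] — {P1, P10, P4, P5, P9}
6. P12@(0, 1, 0) [+x clear] — {P1, P10, P12, P4, P5, P9}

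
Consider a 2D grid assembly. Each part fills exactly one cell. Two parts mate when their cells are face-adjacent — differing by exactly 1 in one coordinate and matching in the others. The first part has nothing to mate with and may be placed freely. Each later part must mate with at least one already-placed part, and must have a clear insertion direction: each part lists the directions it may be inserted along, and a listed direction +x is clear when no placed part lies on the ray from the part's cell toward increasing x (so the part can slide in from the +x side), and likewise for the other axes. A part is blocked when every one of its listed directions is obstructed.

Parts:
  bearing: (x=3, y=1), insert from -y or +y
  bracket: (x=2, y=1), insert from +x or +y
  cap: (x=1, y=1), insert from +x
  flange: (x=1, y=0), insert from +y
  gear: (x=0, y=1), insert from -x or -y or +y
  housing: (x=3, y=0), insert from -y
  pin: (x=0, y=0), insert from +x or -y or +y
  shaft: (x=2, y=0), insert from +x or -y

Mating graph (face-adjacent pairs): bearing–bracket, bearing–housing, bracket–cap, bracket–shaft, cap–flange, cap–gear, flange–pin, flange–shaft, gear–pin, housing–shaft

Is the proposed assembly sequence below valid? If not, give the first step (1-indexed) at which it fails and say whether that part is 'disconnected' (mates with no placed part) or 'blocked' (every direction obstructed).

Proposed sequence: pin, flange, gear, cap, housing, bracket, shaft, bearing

1. pin@(0, 0) [+x clear] — {pin}
2. flange@(1, 0) [+y clear] — {flange, pin}
3. gear@(0, 1) [-x clear] — {flange, gear, pin}
4. cap@(1, 1) [+x clear] — {cap, flange, gear, pin}
5. housing@(3, 0) — no placed neighbour ⇒ disconnected

Invalid at step 5 (disconnected)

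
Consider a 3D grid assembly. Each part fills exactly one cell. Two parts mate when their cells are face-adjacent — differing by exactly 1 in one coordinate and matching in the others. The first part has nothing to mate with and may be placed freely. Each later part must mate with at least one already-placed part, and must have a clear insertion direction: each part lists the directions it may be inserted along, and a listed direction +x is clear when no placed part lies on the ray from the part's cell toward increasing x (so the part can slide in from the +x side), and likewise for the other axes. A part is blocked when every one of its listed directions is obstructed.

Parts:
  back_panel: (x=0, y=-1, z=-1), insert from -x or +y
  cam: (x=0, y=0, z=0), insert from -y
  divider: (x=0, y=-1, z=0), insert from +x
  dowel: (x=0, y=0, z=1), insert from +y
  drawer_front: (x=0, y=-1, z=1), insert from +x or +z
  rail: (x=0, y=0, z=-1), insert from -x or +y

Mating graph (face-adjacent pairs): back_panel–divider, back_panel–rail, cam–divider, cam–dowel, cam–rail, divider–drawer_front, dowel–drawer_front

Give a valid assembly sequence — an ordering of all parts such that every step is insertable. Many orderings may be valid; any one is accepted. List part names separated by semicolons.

1. back_panel@(0, -1, -1) [-x clear] — {back_panel}
2. rail@(0, 0, -1) [-x clear] — {back_panel, rail}
3. cam@(0, 0, 0) [-y clear] — {back_panel, cam, rail}
4. dowel@(0, 0, 1) [+y clear] — {back_panel, cam, dowel, rail}
5. divider@(0, -1, 0) [+x clear] — {back_panel, cam, divider, dowel, rail}
6. drawer_front@(0, -1, 1) [+x clear] — {back_panel, cam, divider, dowel, drawer_front, rail}

back_panel; rail; cam; dowel; divider; drawer_front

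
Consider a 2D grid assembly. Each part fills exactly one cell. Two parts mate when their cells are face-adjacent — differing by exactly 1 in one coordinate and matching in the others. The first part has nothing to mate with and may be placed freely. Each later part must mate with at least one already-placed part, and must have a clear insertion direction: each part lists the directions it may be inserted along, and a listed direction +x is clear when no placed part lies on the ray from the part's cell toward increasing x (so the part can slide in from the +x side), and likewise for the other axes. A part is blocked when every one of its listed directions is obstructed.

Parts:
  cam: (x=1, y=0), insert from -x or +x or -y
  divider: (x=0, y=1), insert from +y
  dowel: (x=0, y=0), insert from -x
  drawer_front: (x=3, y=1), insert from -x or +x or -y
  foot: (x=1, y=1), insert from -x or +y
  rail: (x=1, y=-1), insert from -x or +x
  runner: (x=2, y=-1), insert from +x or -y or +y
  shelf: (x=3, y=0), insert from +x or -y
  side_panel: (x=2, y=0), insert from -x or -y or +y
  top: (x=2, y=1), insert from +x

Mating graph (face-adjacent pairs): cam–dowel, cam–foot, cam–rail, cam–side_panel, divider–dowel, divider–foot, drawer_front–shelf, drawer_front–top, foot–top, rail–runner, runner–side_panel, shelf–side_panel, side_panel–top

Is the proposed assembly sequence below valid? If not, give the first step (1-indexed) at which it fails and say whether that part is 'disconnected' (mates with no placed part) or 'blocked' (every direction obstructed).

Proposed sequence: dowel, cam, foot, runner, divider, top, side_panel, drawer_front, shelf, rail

Invalid at step 4 (disconnected)

1. dowel@(0, 0) [-x clear] — {dowel}
2. cam@(1, 0) [+x clear] — {cam, dowel}
3. foot@(1, 1) [-x clear] — {cam, dowel, foot}
4. runner@(2, -1) — no placed neighbour ⇒ disconnected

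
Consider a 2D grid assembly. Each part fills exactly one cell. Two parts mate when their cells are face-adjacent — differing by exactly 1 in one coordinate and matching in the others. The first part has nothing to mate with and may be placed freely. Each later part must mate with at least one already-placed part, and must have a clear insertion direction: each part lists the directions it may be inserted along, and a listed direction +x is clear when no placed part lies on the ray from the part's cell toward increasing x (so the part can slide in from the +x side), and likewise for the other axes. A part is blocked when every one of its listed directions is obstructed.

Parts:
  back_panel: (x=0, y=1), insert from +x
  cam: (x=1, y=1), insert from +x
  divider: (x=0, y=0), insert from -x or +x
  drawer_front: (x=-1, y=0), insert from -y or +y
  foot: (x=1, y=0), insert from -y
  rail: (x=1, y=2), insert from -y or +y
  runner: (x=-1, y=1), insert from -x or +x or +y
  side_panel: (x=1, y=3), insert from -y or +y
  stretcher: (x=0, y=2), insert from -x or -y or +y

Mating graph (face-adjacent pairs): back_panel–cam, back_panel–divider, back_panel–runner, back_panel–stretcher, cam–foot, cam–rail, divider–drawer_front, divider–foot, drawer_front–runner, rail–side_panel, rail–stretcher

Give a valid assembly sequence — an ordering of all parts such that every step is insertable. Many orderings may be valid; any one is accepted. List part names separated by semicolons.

1. divider@(0, 0) [-x clear] — {divider}
2. back_panel@(0, 1) [+x clear] — {back_panel, divider}
3. cam@(1, 1) [+x clear] — {back_panel, cam, divider}
4. rail@(1, 2) [+y clear] — {back_panel, cam, divider, rail}
5. foot@(1, 0) [-y clear] — {back_panel, cam, divider, foot, rail}
6. stretcher@(0, 2) [-x clear] — {back_panel, cam, divider, foot, rail, stretcher}
7. side_panel@(1, 3) [+y clear] — {back_panel, cam, divider, foot, rail, side_panel, stretcher}
8. drawer_front@(-1, 0) [-y clear] — {back_panel, cam, divider, drawer_front, foot, rail, side_panel, stretcher}
9. runner@(-1, 1) [-x clear] — {back_panel, cam, divider, drawer_front, foot, rail, runner, side_panel, stretcher}

divider; back_panel; cam; rail; foot; stretcher; side_panel; drawer_front; runner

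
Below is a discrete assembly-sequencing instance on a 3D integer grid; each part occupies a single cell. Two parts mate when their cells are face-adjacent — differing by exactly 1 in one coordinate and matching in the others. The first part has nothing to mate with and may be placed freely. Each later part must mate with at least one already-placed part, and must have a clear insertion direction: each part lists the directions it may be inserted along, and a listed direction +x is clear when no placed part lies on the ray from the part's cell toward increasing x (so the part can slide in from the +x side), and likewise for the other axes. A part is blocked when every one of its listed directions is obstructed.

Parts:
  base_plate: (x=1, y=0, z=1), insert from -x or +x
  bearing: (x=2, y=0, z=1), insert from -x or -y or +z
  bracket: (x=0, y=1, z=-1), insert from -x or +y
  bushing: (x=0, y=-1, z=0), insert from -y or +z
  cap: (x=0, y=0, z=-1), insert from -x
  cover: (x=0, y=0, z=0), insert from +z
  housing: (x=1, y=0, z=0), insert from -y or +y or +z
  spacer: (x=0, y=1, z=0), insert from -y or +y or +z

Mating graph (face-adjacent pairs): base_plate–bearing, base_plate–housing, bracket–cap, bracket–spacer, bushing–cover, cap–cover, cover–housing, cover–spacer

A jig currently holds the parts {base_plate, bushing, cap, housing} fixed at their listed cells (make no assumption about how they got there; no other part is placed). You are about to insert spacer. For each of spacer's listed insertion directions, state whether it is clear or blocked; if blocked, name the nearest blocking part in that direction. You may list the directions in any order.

-y: nearest on ray is bushing@(0, -1, 0) ⇒ blocked
+y: ray from spacer(0, 1, 0) has no placed part ⇒ clear
+z: ray from spacer(0, 1, 0) has no placed part ⇒ clear

+y: clear; +z: clear; -y: blocked by bushing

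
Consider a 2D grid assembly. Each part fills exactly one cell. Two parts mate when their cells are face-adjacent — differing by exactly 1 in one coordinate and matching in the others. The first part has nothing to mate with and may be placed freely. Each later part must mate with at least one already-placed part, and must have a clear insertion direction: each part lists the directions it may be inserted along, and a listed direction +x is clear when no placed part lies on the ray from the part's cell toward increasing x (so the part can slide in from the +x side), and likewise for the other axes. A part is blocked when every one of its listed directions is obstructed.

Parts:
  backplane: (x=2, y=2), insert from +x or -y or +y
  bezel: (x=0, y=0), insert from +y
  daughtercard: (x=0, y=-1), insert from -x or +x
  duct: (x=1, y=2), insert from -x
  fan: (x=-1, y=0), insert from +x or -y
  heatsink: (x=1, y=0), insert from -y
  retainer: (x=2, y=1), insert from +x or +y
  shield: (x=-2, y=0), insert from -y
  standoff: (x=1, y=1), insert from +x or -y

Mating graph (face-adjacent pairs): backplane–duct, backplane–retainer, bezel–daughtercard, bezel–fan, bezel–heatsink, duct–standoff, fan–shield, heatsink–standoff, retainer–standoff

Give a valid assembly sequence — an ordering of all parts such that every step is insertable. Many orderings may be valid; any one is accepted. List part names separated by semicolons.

1. bezel@(0, 0) [+y clear] — {bezel}
2. heatsink@(1, 0) [-y clear] — {bezel, heatsink}
3. standoff@(1, 1) [+x clear] — {bezel, heatsink, standoff}
4. retainer@(2, 1) [+x clear] — {bezel, heatsink, retainer, standoff}
5. fan@(-1, 0) [-y clear] — {bezel, fan, heatsink, retainer, standoff}
6. shield@(-2, 0) [-y clear] — {bezel, fan, heatsink, retainer, shield, standoff}
7. duct@(1, 2) [-x clear] — {bezel, duct, fan, heatsink, retainer, shield, standoff}
8. backplane@(2, 2) [+x clear] — {backplane, bezel, duct, fan, heatsink, retainer, shield, standoff}
9. daughtercard@(0, -1) [-x clear] — {backplane, bezel, daughtercard, duct, fan, heatsink, retainer, shield, standoff}

bezel; heatsink; standoff; retainer; fan; shield; duct; backplane; daughtercard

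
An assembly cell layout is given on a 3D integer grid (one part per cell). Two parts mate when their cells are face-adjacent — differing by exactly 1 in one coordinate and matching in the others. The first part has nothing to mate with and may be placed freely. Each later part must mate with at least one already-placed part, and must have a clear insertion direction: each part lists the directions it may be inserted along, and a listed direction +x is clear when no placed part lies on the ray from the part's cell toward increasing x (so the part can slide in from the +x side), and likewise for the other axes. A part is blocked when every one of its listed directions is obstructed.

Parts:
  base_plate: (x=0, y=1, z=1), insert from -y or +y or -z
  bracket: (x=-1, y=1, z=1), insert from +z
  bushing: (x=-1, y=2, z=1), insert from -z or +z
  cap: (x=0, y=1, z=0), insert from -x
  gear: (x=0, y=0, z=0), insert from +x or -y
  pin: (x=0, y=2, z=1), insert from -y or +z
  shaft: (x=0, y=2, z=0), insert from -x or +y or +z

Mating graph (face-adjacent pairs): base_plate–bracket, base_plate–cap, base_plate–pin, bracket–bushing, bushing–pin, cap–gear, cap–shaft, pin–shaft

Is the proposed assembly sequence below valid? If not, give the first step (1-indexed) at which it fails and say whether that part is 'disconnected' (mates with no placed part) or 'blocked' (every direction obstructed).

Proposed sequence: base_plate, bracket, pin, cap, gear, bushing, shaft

Valid

1. base_plate@(0, 1, 1) [-y clear] — {base_plate}
2. bracket@(-1, 1, 1) [+z clear] — {base_plate, bracket}
3. pin@(0, 2, 1) [+z clear] — {base_plate, bracket, pin}
4. cap@(0, 1, 0) [-x clear] — {base_plate, bracket, cap, pin}
5. gear@(0, 0, 0) [+x clear] — {base_plate, bracket, cap, gear, pin}
6. bushing@(-1, 2, 1) [-z clear] — {base_plate, bracket, bushing, cap, gear, pin}
7. shaft@(0, 2, 0) [-x clear] — {base_plate, bracket, bushing, cap, gear, pin, shaft}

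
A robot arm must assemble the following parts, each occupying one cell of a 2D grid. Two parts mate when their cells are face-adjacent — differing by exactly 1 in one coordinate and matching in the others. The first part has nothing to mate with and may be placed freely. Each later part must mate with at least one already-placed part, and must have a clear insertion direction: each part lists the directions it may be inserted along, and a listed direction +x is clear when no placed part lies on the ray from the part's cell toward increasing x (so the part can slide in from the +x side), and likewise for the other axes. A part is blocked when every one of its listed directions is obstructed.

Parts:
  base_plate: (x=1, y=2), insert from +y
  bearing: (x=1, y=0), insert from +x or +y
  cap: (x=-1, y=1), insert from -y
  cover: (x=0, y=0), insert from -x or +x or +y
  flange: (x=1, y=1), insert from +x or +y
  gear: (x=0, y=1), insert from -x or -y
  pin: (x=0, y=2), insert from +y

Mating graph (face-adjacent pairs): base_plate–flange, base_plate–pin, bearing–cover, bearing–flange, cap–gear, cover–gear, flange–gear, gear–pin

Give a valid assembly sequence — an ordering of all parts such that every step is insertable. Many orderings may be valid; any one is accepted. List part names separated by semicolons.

gear; pin; base_plate; flange; bearing; cap; cover

1. gear@(0, 1) [-x clear] — {gear}
2. pin@(0, 2) [+y clear] — {gear, pin}
3. base_plate@(1, 2) [+y clear] — {base_plate, gear, pin}
4. flange@(1, 1) [+x clear] — {base_plate, flange, gear, pin}
5. bearing@(1, 0) [+x clear] — {base_plate, bearing, flange, gear, pin}
6. cap@(-1, 1) [-y clear] — {base_plate, bearing, cap, flange, gear, pin}
7. cover@(0, 0) [-x clear] — {base_plate, bearing, cap, cover, flange, gear, pin}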